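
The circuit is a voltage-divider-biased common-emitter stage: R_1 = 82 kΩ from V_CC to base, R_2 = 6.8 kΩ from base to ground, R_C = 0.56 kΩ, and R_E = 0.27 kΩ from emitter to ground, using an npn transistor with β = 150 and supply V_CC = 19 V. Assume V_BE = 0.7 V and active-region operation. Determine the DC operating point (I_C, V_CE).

I_C ≈ 2.4 mA, V_CE ≈ 17 V

Thevenize the base divider: V_Th = V_CC·R_2/(R_1+R_2) = 19×6.8/88.8 = 1.45 V, R_Th = R_1‖R_2 = 6.28 kΩ.
Base-emitter loop: V_Th = I_B·R_Th + V_BE + (β+1)I_B·R_E, so I_B = (1.45 − 0.7) / (6.28 + 151×0.27) = 0.016 mA.
I_C = β·I_B = 150×0.016 = 2.41 mA, and I_E = (β+1)I_B = 2.42 mA.
V_CE = V_CC − I_C·R_C − I_E·R_E = 19 − 2.41×0.56 − 2.42×0.27 = 17 V.
V_CE = 17 V > 0.2 V confirms active-region operation.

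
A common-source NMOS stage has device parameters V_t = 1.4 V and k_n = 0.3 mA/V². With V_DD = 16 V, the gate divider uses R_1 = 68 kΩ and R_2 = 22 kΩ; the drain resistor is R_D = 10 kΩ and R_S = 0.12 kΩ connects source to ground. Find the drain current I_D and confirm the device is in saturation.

V_G = V_DD·R_2/(R_1+R_2) = 16×22/90 = 3.91 V.
Assume saturation: I_D = (k_n/2)(V_GS − V_t)² with V_GS = V_G − I_D·R_S = 3.91 − 0.12·I_D.
Substituting gives 0.00216·I_D² − 1.09·I_D + 0.946 = 0, with roots I_D = 0.869 or 504 mA.
The root I_D = 504 mA gives V_GS = -56.6 V ≤ V_t, so take I_D = 0.869 mA.
Then V_GS = 3.81 V and V_DS = V_DD − I_D(R_D+R_S) = 16 − 0.869×10.1 = 7.21 V.
Saturation requires V_DS ≥ V_GS − V_t = 2.41 V; 7.21 ≥ 2.41 ✓.

I_D ≈ 0.87 mA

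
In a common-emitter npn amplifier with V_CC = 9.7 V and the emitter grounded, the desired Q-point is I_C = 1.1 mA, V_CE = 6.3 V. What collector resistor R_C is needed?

Collector loop: V_CC = I_C·R_C + V_CE.
R_C = (V_CC − V_CE)/I_C = (9.7 − 6.3)/1.1 = 3.09 kΩ.

R_C ≈ 3.1 kΩ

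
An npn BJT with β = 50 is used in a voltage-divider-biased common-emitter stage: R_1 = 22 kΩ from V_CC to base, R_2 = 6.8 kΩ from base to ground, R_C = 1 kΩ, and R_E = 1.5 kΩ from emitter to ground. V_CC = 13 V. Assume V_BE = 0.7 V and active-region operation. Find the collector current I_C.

Thevenize the base divider: V_Th = V_CC·R_2/(R_1+R_2) = 13×6.8/28.8 = 3.07 V, R_Th = R_1‖R_2 = 5.19 kΩ.
Base-emitter loop: V_Th = I_B·R_Th + V_BE + (β+1)I_B·R_E, so I_B = (3.07 − 0.7) / (5.19 + 51×1.5) = 0.029 mA.
I_C = β·I_B = 50×0.029 = 1.45 mA, and I_E = (β+1)I_B = 1.48 mA.
V_CE = V_CC − I_C·R_C − I_E·R_E = 13 − 1.45×1 − 1.48×1.5 = 9.33 V.
V_CE = 9.33 V > 0.2 V confirms active-region operation.

I_C ≈ 1.5 mA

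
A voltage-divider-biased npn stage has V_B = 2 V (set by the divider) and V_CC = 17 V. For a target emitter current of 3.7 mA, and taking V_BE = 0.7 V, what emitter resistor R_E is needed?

V_E = V_B − V_BE = 2 − 0.7 = 1.3 V.
R_E = V_E / I_E = 1.3 / 3.7 = 0.351 kΩ.

R_E ≈ 0.35 kΩ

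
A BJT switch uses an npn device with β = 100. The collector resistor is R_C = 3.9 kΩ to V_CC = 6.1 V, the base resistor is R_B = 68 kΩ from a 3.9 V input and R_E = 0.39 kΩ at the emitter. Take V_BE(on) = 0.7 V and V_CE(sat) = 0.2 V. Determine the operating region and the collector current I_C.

saturation; I_C ≈ 1.4 mA

Assume active: I_B = (3.9 − 0.7)/(68 + 101×0.39) = 0.0298 mA, I_C = β·I_B = 2.98 mA.
Then V_CE = 6.1 − 2.98×3.9 − 3.01×0.39 = -6.69 V < 0.2 V — the active assumption fails.
Re-solve with V_CE = 0.2 V. KCL at the emitter: V_E/R_E = (V_BB−0.7−V_E)/R_B + (V_CC−0.2−V_E)/R_C, giving V_E = 0.55 V.
I_C = (V_CC − 0.2 − V_E)/R_C = (5.9 − 0.55)/3.9 = 1.37 mA.
Check: I_B = (3.2 − 0.55)/68 = 0.039 mA, and β·I_B = 3.9 mA > I_C, confirming saturation.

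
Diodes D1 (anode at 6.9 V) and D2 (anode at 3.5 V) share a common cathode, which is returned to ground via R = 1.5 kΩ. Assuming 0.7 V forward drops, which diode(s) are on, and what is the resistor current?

Only D1 conducts; I_R ≈ 4.1 mA

Assume both conduct. Then node N would need to be at both 6.9−0.7 = 6.2 V and 3.5−0.7 = 2.8 V, which is impossible.
Assume only D1 conducts: V_N = 6.9 − 0.7 = 6.2 V, so I_R = 6.2/1.5 = 4.13 mA.
Check D2: its anode-to-cathode voltage is 3.5 − 6.2 = -2.7 V < 0.7 V, so it is off. The assumption is consistent.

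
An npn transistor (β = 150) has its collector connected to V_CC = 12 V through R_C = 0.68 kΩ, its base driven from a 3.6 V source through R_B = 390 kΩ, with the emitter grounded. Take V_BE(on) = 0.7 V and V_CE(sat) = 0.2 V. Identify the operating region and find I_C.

active; I_C ≈ 1.1 mA

Assume active. Base-emitter loop: I_B = (V_BB − V_BE)/R_B = (3.6 − 0.7)/390 = 0.00744 mA.
I_C = β·I_B = 150×0.00744 = 1.12 mA.
V_CE = V_CC − I_C·R_C = 12 − 1.12×0.68 = 11.2 V > V_CE(sat), so the active-region assumption holds.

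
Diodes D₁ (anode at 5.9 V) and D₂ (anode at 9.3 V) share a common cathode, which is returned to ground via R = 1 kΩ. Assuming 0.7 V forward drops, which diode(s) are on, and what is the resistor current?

Only D₂ conducts; I_R ≈ 8.6 mA

Assume both conduct. Then node N would need to be at both 5.9−0.7 = 5.2 V and 9.3−0.7 = 8.6 V, which is impossible.
Assume only D₂ conducts: V_N = 9.3 − 0.7 = 8.6 V, so I_R = 8.6/1 = 8.6 mA.
Check D₁: its anode-to-cathode voltage is 5.9 − 8.6 = -2.7 V < 0.7 V, so it is off. The assumption is consistent.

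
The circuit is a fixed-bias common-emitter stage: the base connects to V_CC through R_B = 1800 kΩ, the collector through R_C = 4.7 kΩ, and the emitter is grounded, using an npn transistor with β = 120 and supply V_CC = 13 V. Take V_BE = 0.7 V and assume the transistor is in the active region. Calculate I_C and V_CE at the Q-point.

Base loop: V_CC = I_B·R_B + V_BE, so I_B = (13 − 0.7)/1800 kΩ = 0.00683 mA.
In the active region I_C = β·I_B = 120 × 0.00683 = 0.82 mA.
Collector loop: V_CE = V_CC − I_C·R_C = 13 − 0.82×4.7 = 9.15 V.
Since V_CE = 9.15 V > V_CE(sat) ≈ 0.2 V, the transistor is in the active region as assumed.

I_C ≈ 0.82 mA, V_CE ≈ 9.1 V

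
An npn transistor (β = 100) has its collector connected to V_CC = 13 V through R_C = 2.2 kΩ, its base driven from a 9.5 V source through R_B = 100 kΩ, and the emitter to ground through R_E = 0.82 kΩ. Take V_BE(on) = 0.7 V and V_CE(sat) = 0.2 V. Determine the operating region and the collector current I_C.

Assume active: I_B = (9.5 − 0.7)/(100 + 101×0.82) = 0.0481 mA, I_C = β·I_B = 4.81 mA.
Then V_CE = 13 − 4.81×2.2 − 4.86×0.82 = -1.58 V < 0.2 V — the active assumption fails.
Re-solve with V_CE = 0.2 V. KCL at the emitter: V_E/R_E = (V_BB−0.7−V_E)/R_B + (V_CC−0.2−V_E)/R_C, giving V_E = 3.51 V.
I_C = (V_CC − 0.2 − V_E)/R_C = (12.8 − 3.51)/2.2 = 4.22 mA.
Check: I_B = (8.8 − 3.51)/100 = 0.0529 mA, and β·I_B = 5.29 mA > I_C, confirming saturation.

saturation; I_C ≈ 4.2 mA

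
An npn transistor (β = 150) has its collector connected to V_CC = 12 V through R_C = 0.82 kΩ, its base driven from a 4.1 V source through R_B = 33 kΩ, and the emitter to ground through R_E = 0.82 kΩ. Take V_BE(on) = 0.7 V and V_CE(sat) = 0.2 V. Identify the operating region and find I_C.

Assume active. Base-emitter loop: I_B = (V_BB − V_BE)/(R_B + (β+1)R_E) = (4.1 − 0.7)/(33 + 151×0.82) = 0.0217 mA.
I_C = β·I_B = 150×0.0217 = 3.25 mA.
V_CE = V_CC − I_C·R_C − I_E·R_E = 12 − 3.25×0.82 − 3.27×0.82 = 6.65 V > V_CE(sat), so the active-region assumption holds.

active; I_C ≈ 3.3 mA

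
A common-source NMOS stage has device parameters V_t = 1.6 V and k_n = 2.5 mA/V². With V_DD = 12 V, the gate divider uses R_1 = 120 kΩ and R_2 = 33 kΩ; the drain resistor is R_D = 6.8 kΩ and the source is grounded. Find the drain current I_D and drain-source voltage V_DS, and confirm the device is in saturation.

V_G = V_DD·R_2/(R_1+R_2) = 12×33/153 = 2.59 V. With the source grounded, V_GS = V_G = 2.59 V.
Assume saturation: I_D = (k_n/2)(V_GS − V_t)² = (2.5/2)×(2.59 − 1.6)² = 1.25×0.988² = 1.22 mA.
V_DS = V_DD − I_D·R_D = 12 − 1.22×6.8 = 3.7 V.
Saturation requires V_DS ≥ V_GS − V_t = 0.988 V; 3.7 ≥ 0.988 ✓.

I_D ≈ 1.2 mA, V_DS ≈ 3.7 V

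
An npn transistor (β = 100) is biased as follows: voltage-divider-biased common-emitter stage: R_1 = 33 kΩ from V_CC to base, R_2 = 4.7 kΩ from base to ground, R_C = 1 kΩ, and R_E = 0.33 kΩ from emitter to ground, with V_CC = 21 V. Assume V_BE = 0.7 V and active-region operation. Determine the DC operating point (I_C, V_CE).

I_C ≈ 5.1 mA, V_CE ≈ 14 V

Thevenize the base divider: V_Th = V_CC·R_2/(R_1+R_2) = 21×4.7/37.7 = 2.62 V, R_Th = R_1‖R_2 = 4.11 kΩ.
Base-emitter loop: V_Th = I_B·R_Th + V_BE + (β+1)I_B·R_E, so I_B = (2.62 − 0.7) / (4.11 + 101×0.33) = 0.0512 mA.
I_C = β·I_B = 100×0.0512 = 5.12 mA, and I_E = (β+1)I_B = 5.17 mA.
V_CE = V_CC − I_C·R_C − I_E·R_E = 21 − 5.12×1 − 5.17×0.33 = 14.2 V.
V_CE = 14.2 V > 0.2 V confirms active-region operation.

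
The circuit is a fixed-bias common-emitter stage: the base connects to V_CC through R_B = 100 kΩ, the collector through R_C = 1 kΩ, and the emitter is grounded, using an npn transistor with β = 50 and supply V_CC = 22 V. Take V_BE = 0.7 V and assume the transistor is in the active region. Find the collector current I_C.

Base loop: V_CC = I_B·R_B + V_BE, so I_B = (22 − 0.7)/100 kΩ = 0.213 mA.
In the active region I_C = β·I_B = 50 × 0.213 = 10.7 mA.
Collector loop: V_CE = V_CC − I_C·R_C = 22 − 10.7×1 = 11.3 V.
Since V_CE = 11.3 V > V_CE(sat) ≈ 0.2 V, the transistor is in the active region as assumed.

I_C ≈ 11 mA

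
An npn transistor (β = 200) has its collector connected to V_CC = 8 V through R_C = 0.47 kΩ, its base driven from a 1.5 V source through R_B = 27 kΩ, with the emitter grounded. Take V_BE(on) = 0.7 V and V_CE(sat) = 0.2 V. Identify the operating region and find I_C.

Assume active. Base-emitter loop: I_B = (V_BB − V_BE)/R_B = (1.5 − 0.7)/27 = 0.0296 mA.
I_C = β·I_B = 200×0.0296 = 5.93 mA.
V_CE = V_CC − I_C·R_C = 8 − 5.93×0.47 = 5.21 V > V_CE(sat), so the active-region assumption holds.

active; I_C ≈ 5.9 mA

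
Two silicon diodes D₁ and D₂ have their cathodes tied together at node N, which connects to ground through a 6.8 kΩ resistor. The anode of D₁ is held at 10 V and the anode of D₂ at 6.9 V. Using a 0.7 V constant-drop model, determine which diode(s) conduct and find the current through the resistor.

Assume both conduct. Then node N would need to be at both 10−0.7 = 9.3 V and 6.9−0.7 = 6.2 V, which is impossible.
Assume only D₁ conducts: V_N = 10 − 0.7 = 9.3 V, so I_R = 9.3/6.8 = 1.37 mA.
Check D₂: its anode-to-cathode voltage is 6.9 − 9.3 = -2.4 V < 0.7 V, so it is off. The assumption is consistent.

Only D₁ conducts; I_R ≈ 1.4 mA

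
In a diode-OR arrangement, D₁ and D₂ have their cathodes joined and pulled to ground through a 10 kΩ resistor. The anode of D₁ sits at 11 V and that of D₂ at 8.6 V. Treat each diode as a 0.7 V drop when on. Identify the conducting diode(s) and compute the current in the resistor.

Only D₁ conducts; I_R ≈ 1 mA

Assume both conduct. Then node N would need to be at both 11−0.7 = 10.3 V and 8.6−0.7 = 7.9 V, which is impossible.
Assume only D₁ conducts: V_N = 11 − 0.7 = 10.3 V, so I_R = 10.3/10 = 1.03 mA.
Check D₂: its anode-to-cathode voltage is 8.6 − 10.3 = -1.7 V < 0.7 V, so it is off. The assumption is consistent.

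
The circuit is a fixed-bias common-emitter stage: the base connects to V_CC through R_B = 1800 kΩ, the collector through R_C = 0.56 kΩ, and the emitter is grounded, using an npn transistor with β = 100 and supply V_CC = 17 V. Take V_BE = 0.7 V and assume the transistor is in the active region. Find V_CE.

V_CE ≈ 16 V

Base loop: V_CC = I_B·R_B + V_BE, so I_B = (17 − 0.7)/1800 kΩ = 0.00906 mA.
In the active region I_C = β·I_B = 100 × 0.00906 = 0.906 mA.
Collector loop: V_CE = V_CC − I_C·R_C = 17 − 0.906×0.56 = 16.5 V.
Since V_CE = 16.5 V > V_CE(sat) ≈ 0.2 V, the transistor is in the active region as assumed.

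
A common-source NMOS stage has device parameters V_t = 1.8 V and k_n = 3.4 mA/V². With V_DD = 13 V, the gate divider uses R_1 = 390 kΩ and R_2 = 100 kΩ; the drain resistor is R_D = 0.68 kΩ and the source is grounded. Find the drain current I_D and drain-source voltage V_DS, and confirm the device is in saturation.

V_G = V_DD·R_2/(R_1+R_2) = 13×100/490 = 2.65 V. With the source grounded, V_GS = V_G = 2.65 V.
Assume saturation: I_D = (k_n/2)(V_GS − V_t)² = (3.4/2)×(2.65 − 1.8)² = 1.7×0.853² = 1.24 mA.
V_DS = V_DD − I_D·R_D = 13 − 1.24×0.68 = 12.2 V.
Saturation requires V_DS ≥ V_GS − V_t = 0.853 V; 12.2 ≥ 0.853 ✓.

I_D ≈ 1.2 mA, V_DS ≈ 12 V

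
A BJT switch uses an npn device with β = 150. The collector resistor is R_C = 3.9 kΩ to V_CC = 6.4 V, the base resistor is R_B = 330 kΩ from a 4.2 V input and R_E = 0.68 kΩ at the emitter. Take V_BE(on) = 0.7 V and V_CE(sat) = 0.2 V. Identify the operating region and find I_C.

active; I_C ≈ 1.2 mA

Assume active. Base-emitter loop: I_B = (V_BB − V_BE)/(R_B + (β+1)R_E) = (4.2 − 0.7)/(330 + 151×0.68) = 0.00809 mA.
I_C = β·I_B = 150×0.00809 = 1.21 mA.
V_CE = V_CC − I_C·R_C − I_E·R_E = 6.4 − 1.21×3.9 − 1.22×0.68 = 0.837 V > V_CE(sat), so the active-region assumption holds.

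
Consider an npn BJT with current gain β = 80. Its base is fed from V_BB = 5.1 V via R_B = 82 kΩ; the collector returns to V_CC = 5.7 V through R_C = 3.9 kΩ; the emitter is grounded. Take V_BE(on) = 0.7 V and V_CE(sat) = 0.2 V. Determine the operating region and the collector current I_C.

Assume active: I_B = (5.1 − 0.7)/82 = 0.0537 mA, giving I_C = β·I_B = 4.29 mA.
But then V_CE = 5.7 − 4.29×3.9 = -11 V < V_CE(sat) = 0.2 V — impossible in the active region.
So the transistor is saturated. With V_CE = 0.2 V, I_C = (V_CC − 0.2)/R_C = 5.5/3.9 = 1.41 mA.
Check: β·I_B = 4.29 mA > I_C = 1.41 mA, confirming saturation.

saturation; I_C ≈ 1.4 mA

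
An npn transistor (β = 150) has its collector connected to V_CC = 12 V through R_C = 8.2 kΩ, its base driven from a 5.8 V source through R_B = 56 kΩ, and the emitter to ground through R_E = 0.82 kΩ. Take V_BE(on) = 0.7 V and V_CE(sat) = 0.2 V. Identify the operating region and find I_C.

saturation; I_C ≈ 1.3 mA

Assume active: I_B = (5.8 − 0.7)/(56 + 151×0.82) = 0.0284 mA, I_C = β·I_B = 4.25 mA.
Then V_CE = 12 − 4.25×8.2 − 4.28×0.82 = -26.4 V < 0.2 V — the active assumption fails.
Re-solve with V_CE = 0.2 V. KCL at the emitter: V_E/R_E = (V_BB−0.7−V_E)/R_B + (V_CC−0.2−V_E)/R_C, giving V_E = 1.13 V.
I_C = (V_CC − 0.2 − V_E)/R_C = (11.8 − 1.13)/8.2 = 1.3 mA.
Check: I_B = (5.1 − 1.13)/56 = 0.071 mA, and β·I_B = 10.6 mA > I_C, confirming saturation.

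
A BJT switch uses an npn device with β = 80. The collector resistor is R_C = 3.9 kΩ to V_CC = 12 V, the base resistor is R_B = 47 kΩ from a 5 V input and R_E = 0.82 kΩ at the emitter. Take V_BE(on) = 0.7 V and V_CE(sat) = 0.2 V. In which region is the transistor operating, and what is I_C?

saturation; I_C ≈ 2.5 mA

Assume active: I_B = (5 − 0.7)/(47 + 81×0.82) = 0.0379 mA, I_C = β·I_B = 3.03 mA.
Then V_CE = 12 − 3.03×3.9 − 3.07×0.82 = -2.35 V < 0.2 V — the active assumption fails.
Re-solve with V_CE = 0.2 V. KCL at the emitter: V_E/R_E = (V_BB−0.7−V_E)/R_B + (V_CC−0.2−V_E)/R_C, giving V_E = 2.08 V.
I_C = (V_CC − 0.2 − V_E)/R_C = (11.8 − 2.08)/3.9 = 2.49 mA.
Check: I_B = (4.3 − 2.08)/47 = 0.0472 mA, and β·I_B = 3.78 mA > I_C, confirming saturation.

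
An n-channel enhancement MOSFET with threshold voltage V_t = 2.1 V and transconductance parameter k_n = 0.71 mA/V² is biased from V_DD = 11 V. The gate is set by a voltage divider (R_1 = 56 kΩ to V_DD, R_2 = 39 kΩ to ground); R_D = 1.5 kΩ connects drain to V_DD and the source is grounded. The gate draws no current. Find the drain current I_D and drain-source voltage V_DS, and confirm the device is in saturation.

V_G = V_DD·R_2/(R_1+R_2) = 11×39/95 = 4.52 V. With the source grounded, V_GS = V_G = 4.52 V.
Assume saturation: I_D = (k_n/2)(V_GS − V_t)² = (0.71/2)×(4.52 − 2.1)² = 0.355×2.42² = 2.07 mA.
V_DS = V_DD − I_D·R_D = 11 − 2.07×1.5 = 7.89 V.
Saturation requires V_DS ≥ V_GS − V_t = 2.42 V; 7.89 ≥ 2.42 ✓.

I_D ≈ 2.1 mA, V_DS ≈ 7.9 V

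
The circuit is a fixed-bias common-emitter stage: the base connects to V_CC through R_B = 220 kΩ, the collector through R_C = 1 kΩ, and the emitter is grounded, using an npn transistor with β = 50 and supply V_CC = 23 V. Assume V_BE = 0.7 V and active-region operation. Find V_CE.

Base loop: V_CC = I_B·R_B + V_BE, so I_B = (23 − 0.7)/220 kΩ = 0.101 mA.
In the active region I_C = β·I_B = 50 × 0.101 = 5.07 mA.
Collector loop: V_CE = V_CC − I_C·R_C = 23 − 5.07×1 = 17.9 V.
Since V_CE = 17.9 V > V_CE(sat) ≈ 0.2 V, the transistor is in the active region as assumed.

V_CE ≈ 18 V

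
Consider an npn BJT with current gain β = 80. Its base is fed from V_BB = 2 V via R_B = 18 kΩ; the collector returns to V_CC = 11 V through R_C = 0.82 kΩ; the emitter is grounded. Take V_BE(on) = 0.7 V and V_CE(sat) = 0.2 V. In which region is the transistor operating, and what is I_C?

Assume active. Base-emitter loop: I_B = (V_BB − V_BE)/R_B = (2 − 0.7)/18 = 0.0722 mA.
I_C = β·I_B = 80×0.0722 = 5.78 mA.
V_CE = V_CC − I_C·R_C = 11 − 5.78×0.82 = 6.26 V > V_CE(sat), so the active-region assumption holds.

active; I_C ≈ 5.8 mA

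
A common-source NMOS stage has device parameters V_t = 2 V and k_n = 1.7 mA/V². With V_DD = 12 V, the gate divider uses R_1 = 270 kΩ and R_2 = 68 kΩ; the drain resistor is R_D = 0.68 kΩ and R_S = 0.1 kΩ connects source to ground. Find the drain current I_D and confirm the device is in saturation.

V_G = V_DD·R_2/(R_1+R_2) = 12×68/338 = 2.41 V.
Assume saturation: I_D = (k_n/2)(V_GS − V_t)² with V_GS = V_G − I_D·R_S = 2.41 − 0.1·I_D.
Substituting gives 0.0085·I_D² − 1.07·I_D + 0.146 = 0, with roots I_D = 0.136 or 126 mA.
The root I_D = 126 mA gives V_GS = -10.2 V ≤ V_t, so take I_D = 0.136 mA.
Then V_GS = 2.4 V and V_DS = V_DD − I_D(R_D+R_S) = 12 − 0.136×0.78 = 11.9 V.
Saturation requires V_DS ≥ V_GS − V_t = 0.401 V; 11.9 ≥ 0.401 ✓.

I_D ≈ 0.14 mA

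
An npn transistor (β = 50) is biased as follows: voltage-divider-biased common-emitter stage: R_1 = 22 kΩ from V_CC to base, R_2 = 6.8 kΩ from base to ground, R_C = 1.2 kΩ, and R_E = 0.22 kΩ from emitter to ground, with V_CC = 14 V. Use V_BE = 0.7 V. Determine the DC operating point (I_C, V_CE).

I_C ≈ 7.9 mA, V_CE ≈ 2.7 V

Thevenize the base divider: V_Th = V_CC·R_2/(R_1+R_2) = 14×6.8/28.8 = 3.31 V, R_Th = R_1‖R_2 = 5.19 kΩ.
Base-emitter loop: V_Th = I_B·R_Th + V_BE + (β+1)I_B·R_E, so I_B = (3.31 − 0.7) / (5.19 + 51×0.22) = 0.159 mA.
I_C = β·I_B = 50×0.159 = 7.94 mA, and I_E = (β+1)I_B = 8.1 mA.
V_CE = V_CC − I_C·R_C − I_E·R_E = 14 − 7.94×1.2 − 8.1×0.22 = 2.69 V.
V_CE = 2.69 V > 0.2 V confirms active-region operation.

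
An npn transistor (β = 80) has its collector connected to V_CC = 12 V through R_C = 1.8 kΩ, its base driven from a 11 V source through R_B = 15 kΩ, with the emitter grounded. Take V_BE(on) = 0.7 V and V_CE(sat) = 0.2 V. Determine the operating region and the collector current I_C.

saturation; I_C ≈ 6.6 mA

Assume active: I_B = (11 − 0.7)/15 = 0.687 mA, giving I_C = β·I_B = 54.9 mA.
But then V_CE = 12 − 54.9×1.8 = -86.9 V < V_CE(sat) = 0.2 V — impossible in the active region.
So the transistor is saturated. With V_CE = 0.2 V, I_C = (V_CC − 0.2)/R_C = 11.8/1.8 = 6.56 mA.
Check: β·I_B = 54.9 mA > I_C = 6.56 mA, confirming saturation.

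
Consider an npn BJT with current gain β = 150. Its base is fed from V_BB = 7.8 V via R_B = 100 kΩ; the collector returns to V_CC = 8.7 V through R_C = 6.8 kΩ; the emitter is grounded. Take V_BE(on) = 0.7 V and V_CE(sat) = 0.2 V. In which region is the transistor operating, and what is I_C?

saturation; I_C ≈ 1.2 mA

Assume active: I_B = (7.8 − 0.7)/100 = 0.071 mA, giving I_C = β·I_B = 10.6 mA.
But then V_CE = 8.7 − 10.6×6.8 = -63.7 V < V_CE(sat) = 0.2 V — impossible in the active region.
So the transistor is saturated. With V_CE = 0.2 V, I_C = (V_CC − 0.2)/R_C = 8.5/6.8 = 1.25 mA.
Check: β·I_B = 10.6 mA > I_C = 1.25 mA, confirming saturation.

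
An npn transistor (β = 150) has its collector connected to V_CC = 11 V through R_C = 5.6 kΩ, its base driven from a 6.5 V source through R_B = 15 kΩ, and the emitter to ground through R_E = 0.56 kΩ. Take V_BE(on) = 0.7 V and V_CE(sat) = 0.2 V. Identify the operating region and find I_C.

Assume active: I_B = (6.5 − 0.7)/(15 + 151×0.56) = 0.0583 mA, I_C = β·I_B = 8.74 mA.
Then V_CE = 11 − 8.74×5.6 − 8.8×0.56 = -42.9 V < 0.2 V — the active assumption fails.
Re-solve with V_CE = 0.2 V. KCL at the emitter: V_E/R_E = (V_BB−0.7−V_E)/R_B + (V_CC−0.2−V_E)/R_C, giving V_E = 1.14 V.
I_C = (V_CC − 0.2 − V_E)/R_C = (10.8 − 1.14)/5.6 = 1.73 mA.
Check: I_B = (5.8 − 1.14)/15 = 0.311 mA, and β·I_B = 46.6 mA > I_C, confirming saturation.

saturation; I_C ≈ 1.7 mA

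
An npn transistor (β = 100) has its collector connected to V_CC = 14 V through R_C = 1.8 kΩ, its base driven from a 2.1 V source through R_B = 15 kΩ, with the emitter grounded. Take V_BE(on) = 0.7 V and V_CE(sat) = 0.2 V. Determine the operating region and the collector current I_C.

saturation; I_C ≈ 7.7 mA

Assume active: I_B = (2.1 − 0.7)/15 = 0.0933 mA, giving I_C = β·I_B = 9.33 mA.
But then V_CE = 14 − 9.33×1.8 = -2.8 V < V_CE(sat) = 0.2 V — impossible in the active region.
So the transistor is saturated. With V_CE = 0.2 V, I_C = (V_CC − 0.2)/R_C = 13.8/1.8 = 7.67 mA.
Check: β·I_B = 9.33 mA > I_C = 7.67 mA, confirming saturation.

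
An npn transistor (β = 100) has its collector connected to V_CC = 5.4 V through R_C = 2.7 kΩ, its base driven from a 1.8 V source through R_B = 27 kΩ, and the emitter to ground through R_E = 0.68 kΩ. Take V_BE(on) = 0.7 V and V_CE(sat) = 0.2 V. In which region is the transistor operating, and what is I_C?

active; I_C ≈ 1.1 mA

Assume active. Base-emitter loop: I_B = (V_BB − V_BE)/(R_B + (β+1)R_E) = (1.8 − 0.7)/(27 + 101×0.68) = 0.0115 mA.
I_C = β·I_B = 100×0.0115 = 1.15 mA.
V_CE = V_CC − I_C·R_C − I_E·R_E = 5.4 − 1.15×2.7 − 1.16×0.68 = 1.51 V > V_CE(sat), so the active-region assumption holds.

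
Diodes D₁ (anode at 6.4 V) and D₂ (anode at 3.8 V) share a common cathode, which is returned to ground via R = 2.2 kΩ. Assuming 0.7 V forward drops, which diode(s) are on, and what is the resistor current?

Only D₁ conducts; I_R ≈ 2.6 mA

Assume both conduct. Then node N would need to be at both 6.4−0.7 = 5.7 V and 3.8−0.7 = 3.1 V, which is impossible.
Assume only D₁ conducts: V_N = 6.4 − 0.7 = 5.7 V, so I_R = 5.7/2.2 = 2.59 mA.
Check D₂: its anode-to-cathode voltage is 3.8 − 5.7 = -1.9 V < 0.7 V, so it is off. The assumption is consistent.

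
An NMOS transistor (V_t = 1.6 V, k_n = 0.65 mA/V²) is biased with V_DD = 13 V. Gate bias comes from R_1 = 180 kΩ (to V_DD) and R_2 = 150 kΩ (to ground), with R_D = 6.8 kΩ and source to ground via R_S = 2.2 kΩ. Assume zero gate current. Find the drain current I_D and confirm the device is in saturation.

I_D ≈ 1.1 mA

V_G = V_DD·R_2/(R_1+R_2) = 13×150/330 = 5.91 V.
Assume saturation: I_D = (k_n/2)(V_GS − V_t)² with V_GS = V_G − I_D·R_S = 5.91 − 2.2·I_D.
Substituting gives 1.57·I_D² − 7.16·I_D + 6.03 = 0, with roots I_D = 1.12 or 3.44 mA.
The root I_D = 3.44 mA gives V_GS = -1.65 V ≤ V_t, so take I_D = 1.12 mA.
Then V_GS = 3.45 V and V_DS = V_DD − I_D(R_D+R_S) = 13 − 1.12×9 = 2.95 V.
Saturation requires V_DS ≥ V_GS − V_t = 1.85 V; 2.95 ≥ 1.85 ✓.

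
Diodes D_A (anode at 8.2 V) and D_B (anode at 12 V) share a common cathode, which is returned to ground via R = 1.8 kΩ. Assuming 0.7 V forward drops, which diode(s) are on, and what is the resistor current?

Assume both conduct. Then node N would need to be at both 8.2−0.7 = 7.5 V and 12−0.7 = 11.3 V, which is impossible.
Assume only D_B conducts: V_N = 12 − 0.7 = 11.3 V, so I_R = 11.3/1.8 = 6.28 mA.
Check D_A: its anode-to-cathode voltage is 8.2 − 11.3 = -3.1 V < 0.7 V, so it is off. The assumption is consistent.

Only D_B conducts; I_R ≈ 6.3 mA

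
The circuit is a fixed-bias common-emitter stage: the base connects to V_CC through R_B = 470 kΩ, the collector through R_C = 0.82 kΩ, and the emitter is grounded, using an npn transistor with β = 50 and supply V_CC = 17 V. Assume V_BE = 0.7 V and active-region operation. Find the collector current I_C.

I_C ≈ 1.7 mA

Base loop: V_CC = I_B·R_B + V_BE, so I_B = (17 − 0.7)/470 kΩ = 0.0347 mA.
In the active region I_C = β·I_B = 50 × 0.0347 = 1.73 mA.
Collector loop: V_CE = V_CC − I_C·R_C = 17 − 1.73×0.82 = 15.6 V.
Since V_CE = 15.6 V > V_CE(sat) ≈ 0.2 V, the transistor is in the active region as assumed.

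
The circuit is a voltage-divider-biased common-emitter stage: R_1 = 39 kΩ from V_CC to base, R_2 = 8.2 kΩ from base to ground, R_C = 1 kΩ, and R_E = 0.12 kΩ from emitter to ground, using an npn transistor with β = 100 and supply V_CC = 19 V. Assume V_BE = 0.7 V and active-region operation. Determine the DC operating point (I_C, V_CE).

Thevenize the base divider: V_Th = V_CC·R_2/(R_1+R_2) = 19×8.2/47.2 = 3.3 V, R_Th = R_1‖R_2 = 6.78 kΩ.
Base-emitter loop: V_Th = I_B·R_Th + V_BE + (β+1)I_B·R_E, so I_B = (3.3 − 0.7) / (6.78 + 101×0.12) = 0.138 mA.
I_C = β·I_B = 100×0.138 = 13.8 mA, and I_E = (β+1)I_B = 13.9 mA.
V_CE = V_CC − I_C·R_C − I_E·R_E = 19 − 13.8×1 − 13.9×0.12 = 3.57 V.
V_CE = 3.57 V > 0.2 V confirms active-region operation.

I_C ≈ 14 mA, V_CE ≈ 3.6 V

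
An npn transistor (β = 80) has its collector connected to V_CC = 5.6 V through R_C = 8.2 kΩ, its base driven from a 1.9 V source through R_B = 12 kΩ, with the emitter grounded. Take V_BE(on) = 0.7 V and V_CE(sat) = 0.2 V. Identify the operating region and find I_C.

Assume active: I_B = (1.9 − 0.7)/12 = 0.1 mA, giving I_C = β·I_B = 8 mA.
But then V_CE = 5.6 − 8×8.2 = -60 V < V_CE(sat) = 0.2 V — impossible in the active region.
So the transistor is saturated. With V_CE = 0.2 V, I_C = (V_CC − 0.2)/R_C = 5.4/8.2 = 0.659 mA.
Check: β·I_B = 8 mA > I_C = 0.659 mA, confirming saturation.

saturation; I_C ≈ 0.66 mA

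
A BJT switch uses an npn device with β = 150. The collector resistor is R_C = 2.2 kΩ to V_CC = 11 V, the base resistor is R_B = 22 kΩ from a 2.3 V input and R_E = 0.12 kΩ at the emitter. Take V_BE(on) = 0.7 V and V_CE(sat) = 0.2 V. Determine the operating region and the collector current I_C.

saturation; I_C ≈ 4.7 mA

Assume active: I_B = (2.3 − 0.7)/(22 + 151×0.12) = 0.0399 mA, I_C = β·I_B = 5.98 mA.
Then V_CE = 11 − 5.98×2.2 − 6.02×0.12 = -2.88 V < 0.2 V — the active assumption fails.
Re-solve with V_CE = 0.2 V. KCL at the emitter: V_E/R_E = (V_BB−0.7−V_E)/R_B + (V_CC−0.2−V_E)/R_C, giving V_E = 0.564 V.
I_C = (V_CC − 0.2 − V_E)/R_C = (10.8 − 0.564)/2.2 = 4.65 mA.
Check: I_B = (1.6 − 0.564)/22 = 0.0471 mA, and β·I_B = 7.06 mA > I_C, confirming saturation.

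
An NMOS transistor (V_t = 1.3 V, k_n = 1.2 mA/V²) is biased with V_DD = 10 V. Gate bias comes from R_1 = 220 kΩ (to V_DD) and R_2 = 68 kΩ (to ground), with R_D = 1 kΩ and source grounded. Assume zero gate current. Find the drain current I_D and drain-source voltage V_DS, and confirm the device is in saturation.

I_D ≈ 0.68 mA, V_DS ≈ 9.3 V

V_G = V_DD·R_2/(R_1+R_2) = 10×68/288 = 2.36 V. With the source grounded, V_GS = V_G = 2.36 V.
Assume saturation: I_D = (k_n/2)(V_GS − V_t)² = (1.2/2)×(2.36 − 1.3)² = 0.6×1.06² = 0.676 mA.
V_DS = V_DD − I_D·R_D = 10 − 0.676×1 = 9.32 V.
Saturation requires V_DS ≥ V_GS − V_t = 1.06 V; 9.32 ≥ 1.06 ✓.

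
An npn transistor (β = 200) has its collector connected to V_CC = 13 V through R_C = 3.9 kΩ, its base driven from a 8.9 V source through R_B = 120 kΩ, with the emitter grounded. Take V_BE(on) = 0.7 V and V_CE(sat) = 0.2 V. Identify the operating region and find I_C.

saturation; I_C ≈ 3.3 mA

Assume active: I_B = (8.9 − 0.7)/120 = 0.0683 mA, giving I_C = β·I_B = 13.7 mA.
But then V_CE = 13 − 13.7×3.9 = -40.3 V < V_CE(sat) = 0.2 V — impossible in the active region.
So the transistor is saturated. With V_CE = 0.2 V, I_C = (V_CC − 0.2)/R_C = 12.8/3.9 = 3.28 mA.
Check: β·I_B = 13.7 mA > I_C = 3.28 mA, confirming saturation.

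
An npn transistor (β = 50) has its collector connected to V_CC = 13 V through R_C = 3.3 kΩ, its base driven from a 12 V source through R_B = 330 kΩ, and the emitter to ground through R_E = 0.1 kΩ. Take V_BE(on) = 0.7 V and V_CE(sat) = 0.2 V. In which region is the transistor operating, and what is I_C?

Assume active. Base-emitter loop: I_B = (V_BB − V_BE)/(R_B + (β+1)R_E) = (12 − 0.7)/(330 + 51×0.1) = 0.0337 mA.
I_C = β·I_B = 50×0.0337 = 1.69 mA.
V_CE = V_CC − I_C·R_C − I_E·R_E = 13 − 1.69×3.3 − 1.72×0.1 = 7.26 V > V_CE(sat), so the active-region assumption holds.

active; I_C ≈ 1.7 mA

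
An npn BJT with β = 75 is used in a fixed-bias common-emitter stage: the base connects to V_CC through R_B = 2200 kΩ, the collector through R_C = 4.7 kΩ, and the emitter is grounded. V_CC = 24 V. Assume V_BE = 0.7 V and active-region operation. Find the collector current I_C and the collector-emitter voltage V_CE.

Base loop: V_CC = I_B·R_B + V_BE, so I_B = (24 − 0.7)/2200 kΩ = 0.0106 mA.
In the active region I_C = β·I_B = 75 × 0.0106 = 0.794 mA.
Collector loop: V_CE = V_CC − I_C·R_C = 24 − 0.794×4.7 = 20.3 V.
Since V_CE = 20.3 V > V_CE(sat) ≈ 0.2 V, the transistor is in the active region as assumed.

I_C ≈ 0.79 mA, V_CE ≈ 20 V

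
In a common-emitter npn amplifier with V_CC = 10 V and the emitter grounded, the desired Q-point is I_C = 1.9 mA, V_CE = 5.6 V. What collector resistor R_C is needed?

R_C ≈ 2.3 kΩ

Collector loop: V_CC = I_C·R_C + V_CE.
R_C = (V_CC − V_CE)/I_C = (10 − 5.6)/1.9 = 2.32 kΩ.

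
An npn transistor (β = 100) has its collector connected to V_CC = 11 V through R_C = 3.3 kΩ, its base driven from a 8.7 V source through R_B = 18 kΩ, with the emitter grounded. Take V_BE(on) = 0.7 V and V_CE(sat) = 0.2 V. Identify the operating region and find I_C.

Assume active: I_B = (8.7 − 0.7)/18 = 0.444 mA, giving I_C = β·I_B = 44.4 mA.
But then V_CE = 11 − 44.4×3.3 = -136 V < V_CE(sat) = 0.2 V — impossible in the active region.
So the transistor is saturated. With V_CE = 0.2 V, I_C = (V_CC − 0.2)/R_C = 10.8/3.3 = 3.27 mA.
Check: β·I_B = 44.4 mA > I_C = 3.27 mA, confirming saturation.

saturation; I_C ≈ 3.3 mA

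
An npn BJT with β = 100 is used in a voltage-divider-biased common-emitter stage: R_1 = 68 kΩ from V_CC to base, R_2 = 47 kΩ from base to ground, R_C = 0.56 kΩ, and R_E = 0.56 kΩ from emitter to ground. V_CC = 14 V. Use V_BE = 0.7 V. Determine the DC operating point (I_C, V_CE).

I_C ≈ 6 mA, V_CE ≈ 7.3 V

Thevenize the base divider: V_Th = V_CC·R_2/(R_1+R_2) = 14×47/115 = 5.72 V, R_Th = R_1‖R_2 = 27.8 kΩ.
Base-emitter loop: V_Th = I_B·R_Th + V_BE + (β+1)I_B·R_E, so I_B = (5.72 − 0.7) / (27.8 + 101×0.56) = 0.0595 mA.
I_C = β·I_B = 100×0.0595 = 5.95 mA, and I_E = (β+1)I_B = 6.01 mA.
V_CE = V_CC − I_C·R_C − I_E·R_E = 14 − 5.95×0.56 − 6.01×0.56 = 7.3 V.
V_CE = 7.3 V > 0.2 V confirms active-region operation.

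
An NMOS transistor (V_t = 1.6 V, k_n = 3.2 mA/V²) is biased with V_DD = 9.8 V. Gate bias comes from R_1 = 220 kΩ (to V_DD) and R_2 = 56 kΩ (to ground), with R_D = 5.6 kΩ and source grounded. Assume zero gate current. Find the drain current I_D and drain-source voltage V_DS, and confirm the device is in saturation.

V_G = V_DD·R_2/(R_1+R_2) = 9.8×56/276 = 1.99 V. With the source grounded, V_GS = V_G = 1.99 V.
Assume saturation: I_D = (k_n/2)(V_GS − V_t)² = (3.2/2)×(1.99 − 1.6)² = 1.6×0.388² = 0.241 mA.
V_DS = V_DD − I_D·R_D = 9.8 − 0.241×5.6 = 8.45 V.
Saturation requires V_DS ≥ V_GS − V_t = 0.388 V; 8.45 ≥ 0.388 ✓.

I_D ≈ 0.24 mA, V_DS ≈ 8.4 V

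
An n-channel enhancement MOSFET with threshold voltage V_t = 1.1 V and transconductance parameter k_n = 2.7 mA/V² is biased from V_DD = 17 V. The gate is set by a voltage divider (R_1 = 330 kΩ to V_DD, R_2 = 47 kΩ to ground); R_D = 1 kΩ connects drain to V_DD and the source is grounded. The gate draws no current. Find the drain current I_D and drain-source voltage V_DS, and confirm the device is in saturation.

I_D ≈ 1.4 mA, V_DS ≈ 16 V

V_G = V_DD·R_2/(R_1+R_2) = 17×47/377 = 2.12 V. With the source grounded, V_GS = V_G = 2.12 V.
Assume saturation: I_D = (k_n/2)(V_GS − V_t)² = (2.7/2)×(2.12 − 1.1)² = 1.35×1.02² = 1.4 mA.
V_DS = V_DD − I_D·R_D = 17 − 1.4×1 = 15.6 V.
Saturation requires V_DS ≥ V_GS − V_t = 1.02 V; 15.6 ≥ 1.02 ✓.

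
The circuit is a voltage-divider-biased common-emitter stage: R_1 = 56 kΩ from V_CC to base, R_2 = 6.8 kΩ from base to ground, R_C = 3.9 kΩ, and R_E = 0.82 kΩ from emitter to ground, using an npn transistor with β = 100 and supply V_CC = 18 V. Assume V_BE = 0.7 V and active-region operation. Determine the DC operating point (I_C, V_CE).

Thevenize the base divider: V_Th = V_CC·R_2/(R_1+R_2) = 18×6.8/62.8 = 1.95 V, R_Th = R_1‖R_2 = 6.06 kΩ.
Base-emitter loop: V_Th = I_B·R_Th + V_BE + (β+1)I_B·R_E, so I_B = (1.95 − 0.7) / (6.06 + 101×0.82) = 0.0141 mA.
I_C = β·I_B = 100×0.0141 = 1.41 mA, and I_E = (β+1)I_B = 1.42 mA.
V_CE = V_CC − I_C·R_C − I_E·R_E = 18 − 1.41×3.9 − 1.42×0.82 = 11.4 V.
V_CE = 11.4 V > 0.2 V confirms active-region operation.

I_C ≈ 1.4 mA, V_CE ≈ 11 V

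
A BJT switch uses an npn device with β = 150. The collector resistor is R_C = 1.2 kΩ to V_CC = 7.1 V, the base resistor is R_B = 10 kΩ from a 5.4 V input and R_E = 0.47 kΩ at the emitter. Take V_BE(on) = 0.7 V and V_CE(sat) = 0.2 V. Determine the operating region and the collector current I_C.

Assume active: I_B = (5.4 − 0.7)/(10 + 151×0.47) = 0.058 mA, I_C = β·I_B = 8.71 mA.
Then V_CE = 7.1 − 8.71×1.2 − 8.76×0.47 = -7.47 V < 0.2 V — the active assumption fails.
Re-solve with V_CE = 0.2 V. KCL at the emitter: V_E/R_E = (V_BB−0.7−V_E)/R_B + (V_CC−0.2−V_E)/R_C, giving V_E = 2.03 V.
I_C = (V_CC − 0.2 − V_E)/R_C = (6.9 − 2.03)/1.2 = 4.06 mA.
Check: I_B = (4.7 − 2.03)/10 = 0.267 mA, and β·I_B = 40 mA > I_C, confirming saturation.

saturation; I_C ≈ 4.1 mA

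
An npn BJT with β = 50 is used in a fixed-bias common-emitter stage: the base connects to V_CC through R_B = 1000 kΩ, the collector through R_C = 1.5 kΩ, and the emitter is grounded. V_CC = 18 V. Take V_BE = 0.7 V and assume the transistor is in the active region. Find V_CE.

Base loop: V_CC = I_B·R_B + V_BE, so I_B = (18 − 0.7)/1000 kΩ = 0.0173 mA.
In the active region I_C = β·I_B = 50 × 0.0173 = 0.865 mA.
Collector loop: V_CE = V_CC − I_C·R_C = 18 − 0.865×1.5 = 16.7 V.
Since V_CE = 16.7 V > V_CE(sat) ≈ 0.2 V, the transistor is in the active region as assumed.

V_CE ≈ 17 V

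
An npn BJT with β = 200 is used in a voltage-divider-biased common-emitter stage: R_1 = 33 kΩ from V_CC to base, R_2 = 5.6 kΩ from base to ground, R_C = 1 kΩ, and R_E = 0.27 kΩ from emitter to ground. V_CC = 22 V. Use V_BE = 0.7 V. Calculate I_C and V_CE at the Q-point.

I_C ≈ 8.4 mA, V_CE ≈ 11 V

Thevenize the base divider: V_Th = V_CC·R_2/(R_1+R_2) = 22×5.6/38.6 = 3.19 V, R_Th = R_1‖R_2 = 4.79 kΩ.
Base-emitter loop: V_Th = I_B·R_Th + V_BE + (β+1)I_B·R_E, so I_B = (3.19 − 0.7) / (4.79 + 201×0.27) = 0.0422 mA.
I_C = β·I_B = 200×0.0422 = 8.44 mA, and I_E = (β+1)I_B = 8.48 mA.
V_CE = V_CC − I_C·R_C − I_E·R_E = 22 − 8.44×1 − 8.48×0.27 = 11.3 V.
V_CE = 11.3 V > 0.2 V confirms active-region operation.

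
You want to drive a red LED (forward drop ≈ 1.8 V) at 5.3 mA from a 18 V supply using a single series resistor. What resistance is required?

R ≈ 3.1 kΩ

The resistor drops V_S − V_D = 18 − 1.8 = 16.2 V at 5.3 mA.
R = 16.2 V / 5.3 mA = 3.06 kΩ.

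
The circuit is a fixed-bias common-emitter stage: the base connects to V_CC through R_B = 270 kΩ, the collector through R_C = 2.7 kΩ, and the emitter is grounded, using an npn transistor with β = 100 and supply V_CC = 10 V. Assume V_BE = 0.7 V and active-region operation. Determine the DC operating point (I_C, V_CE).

Base loop: V_CC = I_B·R_B + V_BE, so I_B = (10 − 0.7)/270 kΩ = 0.0344 mA.
In the active region I_C = β·I_B = 100 × 0.0344 = 3.44 mA.
Collector loop: V_CE = V_CC − I_C·R_C = 10 − 3.44×2.7 = 0.7 V.
Since V_CE = 0.7 V > V_CE(sat) ≈ 0.2 V, the transistor is in the active region as assumed.

I_C ≈ 3.4 mA, V_CE ≈ 0.7 V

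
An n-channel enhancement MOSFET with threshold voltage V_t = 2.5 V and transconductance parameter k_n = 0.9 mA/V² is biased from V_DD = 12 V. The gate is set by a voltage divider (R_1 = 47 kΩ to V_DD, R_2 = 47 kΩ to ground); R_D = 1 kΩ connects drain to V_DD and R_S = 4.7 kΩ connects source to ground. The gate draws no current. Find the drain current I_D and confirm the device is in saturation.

I_D ≈ 0.52 mA

V_G = V_DD·R_2/(R_1+R_2) = 12×47/94 = 6 V.
Assume saturation: I_D = (k_n/2)(V_GS − V_t)² with V_GS = V_G − I_D·R_S = 6 − 4.7·I_D.
Substituting gives 9.94·I_D² − 15.8·I_D + 5.51 = 0, with roots I_D = 0.517 or 1.07 mA.
The root I_D = 1.07 mA gives V_GS = 0.956 V ≤ V_t, so take I_D = 0.517 mA.
Then V_GS = 3.57 V and V_DS = V_DD − I_D(R_D+R_S) = 12 − 0.517×5.7 = 9.05 V.
Saturation requires V_DS ≥ V_GS − V_t = 1.07 V; 9.05 ≥ 1.07 ✓.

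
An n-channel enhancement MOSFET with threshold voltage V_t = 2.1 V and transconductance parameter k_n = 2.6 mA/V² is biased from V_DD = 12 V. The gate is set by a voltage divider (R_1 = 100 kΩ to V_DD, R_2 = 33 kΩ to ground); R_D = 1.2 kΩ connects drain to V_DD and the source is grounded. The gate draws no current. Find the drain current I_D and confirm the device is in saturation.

V_G = V_DD·R_2/(R_1+R_2) = 12×33/133 = 2.98 V. With the source grounded, V_GS = V_G = 2.98 V.
Assume saturation: I_D = (k_n/2)(V_GS − V_t)² = (2.6/2)×(2.98 − 2.1)² = 1.3×0.877² = 1 mA.
V_DS = V_DD − I_D·R_D = 12 − 1×1.2 = 10.8 V.
Saturation requires V_DS ≥ V_GS − V_t = 0.877 V; 10.8 ≥ 0.877 ✓.

I_D ≈ 1 mA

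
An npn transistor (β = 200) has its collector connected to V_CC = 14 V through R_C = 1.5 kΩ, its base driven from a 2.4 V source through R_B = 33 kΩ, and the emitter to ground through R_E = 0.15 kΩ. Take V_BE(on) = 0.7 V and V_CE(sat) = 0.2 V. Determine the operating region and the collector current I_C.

active; I_C ≈ 5.4 mA

Assume active. Base-emitter loop: I_B = (V_BB − V_BE)/(R_B + (β+1)R_E) = (2.4 − 0.7)/(33 + 201×0.15) = 0.0269 mA.
I_C = β·I_B = 200×0.0269 = 5.38 mA.
V_CE = V_CC − I_C·R_C − I_E·R_E = 14 − 5.38×1.5 − 5.41×0.15 = 5.11 V > V_CE(sat), so the active-region assumption holds.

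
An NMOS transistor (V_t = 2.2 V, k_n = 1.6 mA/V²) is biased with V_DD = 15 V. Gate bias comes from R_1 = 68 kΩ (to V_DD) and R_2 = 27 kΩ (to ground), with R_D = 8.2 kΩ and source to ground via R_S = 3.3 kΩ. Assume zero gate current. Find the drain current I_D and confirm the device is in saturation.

I_D ≈ 0.41 mA

V_G = V_DD·R_2/(R_1+R_2) = 15×27/95 = 4.26 V.
Assume saturation: I_D = (k_n/2)(V_GS − V_t)² with V_GS = V_G − I_D·R_S = 4.26 − 3.3·I_D.
Substituting gives 8.71·I_D² − 11.9·I_D + 3.41 = 0, with roots I_D = 0.409 or 0.957 mA.
The root I_D = 0.957 mA gives V_GS = 1.11 V ≤ V_t, so take I_D = 0.409 mA.
Then V_GS = 2.91 V and V_DS = V_DD − I_D(R_D+R_S) = 15 − 0.409×11.5 = 10.3 V.
Saturation requires V_DS ≥ V_GS − V_t = 0.715 V; 10.3 ≥ 0.715 ✓.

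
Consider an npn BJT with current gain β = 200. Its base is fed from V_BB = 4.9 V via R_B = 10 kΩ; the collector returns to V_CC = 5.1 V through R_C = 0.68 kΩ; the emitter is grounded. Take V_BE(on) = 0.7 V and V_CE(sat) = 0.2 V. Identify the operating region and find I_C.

Assume active: I_B = (4.9 − 0.7)/10 = 0.42 mA, giving I_C = β·I_B = 84 mA.
But then V_CE = 5.1 − 84×0.68 = -52 V < V_CE(sat) = 0.2 V — impossible in the active region.
So the transistor is saturated. With V_CE = 0.2 V, I_C = (V_CC − 0.2)/R_C = 4.9/0.68 = 7.21 mA.
Check: β·I_B = 84 mA > I_C = 7.21 mA, confirming saturation.

saturation; I_C ≈ 7.2 mA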